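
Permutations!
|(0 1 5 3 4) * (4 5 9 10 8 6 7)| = 8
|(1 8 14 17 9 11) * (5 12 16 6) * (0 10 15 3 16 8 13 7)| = |(0 10 15 3 16 6 5 12 8 14 17 9 11 1 13 7)| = 16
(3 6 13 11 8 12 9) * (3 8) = (3 6 13 11)(8 12 9) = [0, 1, 2, 6, 4, 5, 13, 7, 12, 8, 10, 3, 9, 11]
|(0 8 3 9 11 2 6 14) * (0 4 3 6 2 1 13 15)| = 11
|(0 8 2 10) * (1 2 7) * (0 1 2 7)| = 4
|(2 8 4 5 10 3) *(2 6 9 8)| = 7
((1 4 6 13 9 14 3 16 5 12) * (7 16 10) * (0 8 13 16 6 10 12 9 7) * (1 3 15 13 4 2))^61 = (0 8 4 10)(1 2)(3 12)(5 7 14 16 13 9 6 15)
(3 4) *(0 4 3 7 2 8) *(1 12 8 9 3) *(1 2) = [4, 12, 9, 2, 7, 5, 6, 1, 0, 3, 10, 11, 8] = (0 4 7 1 12 8)(2 9 3)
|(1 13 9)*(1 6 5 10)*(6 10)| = |(1 13 9 10)(5 6)| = 4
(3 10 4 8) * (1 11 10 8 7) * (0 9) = (0 9)(1 11 10 4 7)(3 8) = [9, 11, 2, 8, 7, 5, 6, 1, 3, 0, 4, 10]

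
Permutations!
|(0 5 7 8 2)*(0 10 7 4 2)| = 7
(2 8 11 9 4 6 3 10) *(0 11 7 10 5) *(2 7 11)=(0 2 8 11 9 4 6 3 5)(7 10)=[2, 1, 8, 5, 6, 0, 3, 10, 11, 4, 7, 9]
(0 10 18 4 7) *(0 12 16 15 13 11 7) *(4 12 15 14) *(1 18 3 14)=(0 10 3 14 4)(1 18 12 16)(7 15 13 11)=[10, 18, 2, 14, 0, 5, 6, 15, 8, 9, 3, 7, 16, 11, 4, 13, 1, 17, 12]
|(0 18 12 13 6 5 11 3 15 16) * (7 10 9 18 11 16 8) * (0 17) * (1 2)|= 30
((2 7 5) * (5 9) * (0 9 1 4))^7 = (9)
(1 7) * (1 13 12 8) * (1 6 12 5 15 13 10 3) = (1 7 10 3)(5 15 13)(6 12 8) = [0, 7, 2, 1, 4, 15, 12, 10, 6, 9, 3, 11, 8, 5, 14, 13]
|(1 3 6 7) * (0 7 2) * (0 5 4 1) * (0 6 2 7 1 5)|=4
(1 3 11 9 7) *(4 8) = (1 3 11 9 7)(4 8) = [0, 3, 2, 11, 8, 5, 6, 1, 4, 7, 10, 9]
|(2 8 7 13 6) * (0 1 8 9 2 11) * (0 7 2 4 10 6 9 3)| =35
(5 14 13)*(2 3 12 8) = (2 3 12 8)(5 14 13) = [0, 1, 3, 12, 4, 14, 6, 7, 2, 9, 10, 11, 8, 5, 13]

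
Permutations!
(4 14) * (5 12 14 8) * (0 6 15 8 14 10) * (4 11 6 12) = (0 12 10)(4 14 11 6 15 8 5) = [12, 1, 2, 3, 14, 4, 15, 7, 5, 9, 0, 6, 10, 13, 11, 8]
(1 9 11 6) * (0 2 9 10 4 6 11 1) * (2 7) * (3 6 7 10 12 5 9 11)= [10, 12, 11, 6, 7, 9, 0, 2, 8, 1, 4, 3, 5]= (0 10 4 7 2 11 3 6)(1 12 5 9)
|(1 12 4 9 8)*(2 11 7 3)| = 20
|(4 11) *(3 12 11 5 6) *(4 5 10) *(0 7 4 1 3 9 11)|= |(0 7 4 10 1 3 12)(5 6 9 11)|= 28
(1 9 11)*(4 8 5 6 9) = (1 4 8 5 6 9 11) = [0, 4, 2, 3, 8, 6, 9, 7, 5, 11, 10, 1]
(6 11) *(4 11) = (4 11 6) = [0, 1, 2, 3, 11, 5, 4, 7, 8, 9, 10, 6]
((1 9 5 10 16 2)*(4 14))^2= (1 5 16)(2 9 10)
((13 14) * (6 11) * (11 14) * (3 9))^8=(14)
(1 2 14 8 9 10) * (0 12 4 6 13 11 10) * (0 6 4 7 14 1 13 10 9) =(0 12 7 14 8)(1 2)(6 10 13 11 9) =[12, 2, 1, 3, 4, 5, 10, 14, 0, 6, 13, 9, 7, 11, 8]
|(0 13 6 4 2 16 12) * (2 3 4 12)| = 4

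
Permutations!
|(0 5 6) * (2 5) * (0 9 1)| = 6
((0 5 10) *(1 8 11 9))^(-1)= (0 10 5)(1 9 11 8)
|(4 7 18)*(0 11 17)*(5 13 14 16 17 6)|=|(0 11 6 5 13 14 16 17)(4 7 18)|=24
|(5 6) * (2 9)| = |(2 9)(5 6)| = 2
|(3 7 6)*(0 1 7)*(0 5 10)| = |(0 1 7 6 3 5 10)| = 7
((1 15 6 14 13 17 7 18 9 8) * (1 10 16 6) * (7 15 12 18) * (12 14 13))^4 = (1 9 6)(8 13 14)(10 17 12)(15 18 16)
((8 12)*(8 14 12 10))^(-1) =(8 10)(12 14)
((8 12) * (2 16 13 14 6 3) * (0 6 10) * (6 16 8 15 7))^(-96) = (0 10 14 13 16)(2 12 7 3 8 15 6)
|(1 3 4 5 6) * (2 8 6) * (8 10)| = 8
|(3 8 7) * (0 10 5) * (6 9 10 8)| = |(0 8 7 3 6 9 10 5)| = 8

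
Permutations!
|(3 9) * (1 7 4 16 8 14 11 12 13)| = 18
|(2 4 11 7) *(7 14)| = |(2 4 11 14 7)| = 5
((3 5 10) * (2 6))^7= (2 6)(3 5 10)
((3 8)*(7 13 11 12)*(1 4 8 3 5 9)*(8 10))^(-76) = (13)(1 10 5)(4 8 9)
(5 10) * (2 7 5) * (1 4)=(1 4)(2 7 5 10)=[0, 4, 7, 3, 1, 10, 6, 5, 8, 9, 2]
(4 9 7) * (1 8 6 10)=(1 8 6 10)(4 9 7)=[0, 8, 2, 3, 9, 5, 10, 4, 6, 7, 1]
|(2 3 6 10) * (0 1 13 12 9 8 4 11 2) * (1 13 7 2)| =|(0 13 12 9 8 4 11 1 7 2 3 6 10)| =13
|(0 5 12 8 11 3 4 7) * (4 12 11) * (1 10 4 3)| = 21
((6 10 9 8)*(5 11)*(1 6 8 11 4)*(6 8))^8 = ((1 8 6 10 9 11 5 4))^8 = (11)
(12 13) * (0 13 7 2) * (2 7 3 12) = (0 13 2)(3 12) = [13, 1, 0, 12, 4, 5, 6, 7, 8, 9, 10, 11, 3, 2]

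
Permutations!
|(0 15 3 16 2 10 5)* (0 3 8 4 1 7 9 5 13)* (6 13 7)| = 7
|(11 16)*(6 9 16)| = 4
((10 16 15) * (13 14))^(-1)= ((10 16 15)(13 14))^(-1)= (10 15 16)(13 14)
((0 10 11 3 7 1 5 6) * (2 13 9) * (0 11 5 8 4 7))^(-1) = (0 3 11 6 5 10)(1 7 4 8)(2 9 13)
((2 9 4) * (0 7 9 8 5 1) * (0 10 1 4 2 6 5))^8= ((0 7 9 2 8)(1 10)(4 6 5))^8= (10)(0 2 7 8 9)(4 5 6)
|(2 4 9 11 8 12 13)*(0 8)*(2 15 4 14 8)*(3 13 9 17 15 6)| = 21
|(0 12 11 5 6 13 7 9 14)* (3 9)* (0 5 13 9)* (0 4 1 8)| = 36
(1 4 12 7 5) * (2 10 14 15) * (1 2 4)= (2 10 14 15 4 12 7 5)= [0, 1, 10, 3, 12, 2, 6, 5, 8, 9, 14, 11, 7, 13, 15, 4]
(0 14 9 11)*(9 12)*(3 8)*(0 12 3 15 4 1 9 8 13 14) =(1 9 11 12 8 15 4)(3 13 14) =[0, 9, 2, 13, 1, 5, 6, 7, 15, 11, 10, 12, 8, 14, 3, 4]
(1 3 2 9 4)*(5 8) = (1 3 2 9 4)(5 8) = [0, 3, 9, 2, 1, 8, 6, 7, 5, 4]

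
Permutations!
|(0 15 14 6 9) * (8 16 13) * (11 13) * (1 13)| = |(0 15 14 6 9)(1 13 8 16 11)| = 5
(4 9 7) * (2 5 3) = (2 5 3)(4 9 7) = [0, 1, 5, 2, 9, 3, 6, 4, 8, 7]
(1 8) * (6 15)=(1 8)(6 15)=[0, 8, 2, 3, 4, 5, 15, 7, 1, 9, 10, 11, 12, 13, 14, 6]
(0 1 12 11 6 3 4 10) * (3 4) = (0 1 12 11 6 4 10) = [1, 12, 2, 3, 10, 5, 4, 7, 8, 9, 0, 6, 11]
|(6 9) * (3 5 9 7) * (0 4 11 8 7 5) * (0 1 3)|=|(0 4 11 8 7)(1 3)(5 9 6)|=30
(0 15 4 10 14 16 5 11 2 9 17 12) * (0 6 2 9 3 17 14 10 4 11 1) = [15, 0, 3, 17, 4, 1, 2, 7, 8, 14, 10, 9, 6, 13, 16, 11, 5, 12] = (0 15 11 9 14 16 5 1)(2 3 17 12 6)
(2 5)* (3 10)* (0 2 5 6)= [2, 1, 6, 10, 4, 5, 0, 7, 8, 9, 3]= (0 2 6)(3 10)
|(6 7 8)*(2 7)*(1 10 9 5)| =4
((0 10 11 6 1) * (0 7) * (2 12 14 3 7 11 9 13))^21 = (0 13 14)(2 3 10)(7 9 12)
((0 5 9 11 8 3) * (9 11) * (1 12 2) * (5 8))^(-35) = ((0 8 3)(1 12 2)(5 11))^(-35) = (0 8 3)(1 12 2)(5 11)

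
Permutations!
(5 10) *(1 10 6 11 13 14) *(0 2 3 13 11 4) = [2, 10, 3, 13, 0, 6, 4, 7, 8, 9, 5, 11, 12, 14, 1] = (0 2 3 13 14 1 10 5 6 4)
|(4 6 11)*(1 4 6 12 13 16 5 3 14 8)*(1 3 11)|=|(1 4 12 13 16 5 11 6)(3 14 8)|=24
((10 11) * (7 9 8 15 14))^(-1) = ((7 9 8 15 14)(10 11))^(-1) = (7 14 15 8 9)(10 11)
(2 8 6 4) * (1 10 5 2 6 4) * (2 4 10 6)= (1 6)(2 8 10 5 4)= [0, 6, 8, 3, 2, 4, 1, 7, 10, 9, 5]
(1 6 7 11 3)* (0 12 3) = (0 12 3 1 6 7 11) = [12, 6, 2, 1, 4, 5, 7, 11, 8, 9, 10, 0, 3]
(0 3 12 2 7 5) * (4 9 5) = [3, 1, 7, 12, 9, 0, 6, 4, 8, 5, 10, 11, 2] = (0 3 12 2 7 4 9 5)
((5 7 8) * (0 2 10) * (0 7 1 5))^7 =(0 10 8 2 7)(1 5) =((0 2 10 7 8)(1 5))^7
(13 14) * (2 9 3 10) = [0, 1, 9, 10, 4, 5, 6, 7, 8, 3, 2, 11, 12, 14, 13] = (2 9 3 10)(13 14)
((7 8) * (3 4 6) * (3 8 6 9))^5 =(3 9 4)(6 7 8)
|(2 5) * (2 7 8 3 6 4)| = 7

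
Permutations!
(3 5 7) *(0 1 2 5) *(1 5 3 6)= (0 5 7 6 1 2 3)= [5, 2, 3, 0, 4, 7, 1, 6]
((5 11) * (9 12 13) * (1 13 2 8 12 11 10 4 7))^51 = ((1 13 9 11 5 10 4 7)(2 8 12))^51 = (1 11 4 13 5 7 9 10)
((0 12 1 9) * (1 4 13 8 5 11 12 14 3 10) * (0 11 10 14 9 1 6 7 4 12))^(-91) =(0 11 9)(3 14)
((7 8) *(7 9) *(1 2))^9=((1 2)(7 8 9))^9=(9)(1 2)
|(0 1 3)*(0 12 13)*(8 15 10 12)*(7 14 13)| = 10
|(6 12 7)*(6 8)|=4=|(6 12 7 8)|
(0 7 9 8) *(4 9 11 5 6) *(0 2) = (0 7 11 5 6 4 9 8 2) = [7, 1, 0, 3, 9, 6, 4, 11, 2, 8, 10, 5]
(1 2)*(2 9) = (1 9 2) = [0, 9, 1, 3, 4, 5, 6, 7, 8, 2]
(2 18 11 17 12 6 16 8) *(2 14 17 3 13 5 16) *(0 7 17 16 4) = (0 7 17 12 6 2 18 11 3 13 5 4)(8 14 16) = [7, 1, 18, 13, 0, 4, 2, 17, 14, 9, 10, 3, 6, 5, 16, 15, 8, 12, 11]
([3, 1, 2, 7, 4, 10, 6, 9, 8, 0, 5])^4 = (10)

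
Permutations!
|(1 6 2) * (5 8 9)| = 3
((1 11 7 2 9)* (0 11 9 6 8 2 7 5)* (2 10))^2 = (0 5 11)(2 8)(6 10)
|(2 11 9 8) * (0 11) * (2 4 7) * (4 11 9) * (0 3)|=|(0 9 8 11 4 7 2 3)|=8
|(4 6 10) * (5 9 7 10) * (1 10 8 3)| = |(1 10 4 6 5 9 7 8 3)| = 9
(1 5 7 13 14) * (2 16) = [0, 5, 16, 3, 4, 7, 6, 13, 8, 9, 10, 11, 12, 14, 1, 15, 2] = (1 5 7 13 14)(2 16)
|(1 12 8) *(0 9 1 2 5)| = |(0 9 1 12 8 2 5)| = 7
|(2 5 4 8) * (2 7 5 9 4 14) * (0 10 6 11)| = 28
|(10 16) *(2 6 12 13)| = 4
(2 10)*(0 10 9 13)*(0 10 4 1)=(0 4 1)(2 9 13 10)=[4, 0, 9, 3, 1, 5, 6, 7, 8, 13, 2, 11, 12, 10]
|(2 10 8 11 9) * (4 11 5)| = 7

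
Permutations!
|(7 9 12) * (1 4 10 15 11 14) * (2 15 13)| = 24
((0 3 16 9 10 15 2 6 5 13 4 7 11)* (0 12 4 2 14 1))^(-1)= (0 1 14 15 10 9 16 3)(2 13 5 6)(4 12 11 7)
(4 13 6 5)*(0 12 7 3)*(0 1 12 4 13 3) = (0 4 3 1 12 7)(5 13 6) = [4, 12, 2, 1, 3, 13, 5, 0, 8, 9, 10, 11, 7, 6]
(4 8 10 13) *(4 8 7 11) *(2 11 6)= (2 11 4 7 6)(8 10 13)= [0, 1, 11, 3, 7, 5, 2, 6, 10, 9, 13, 4, 12, 8]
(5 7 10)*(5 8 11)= (5 7 10 8 11)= [0, 1, 2, 3, 4, 7, 6, 10, 11, 9, 8, 5]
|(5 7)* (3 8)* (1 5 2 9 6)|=6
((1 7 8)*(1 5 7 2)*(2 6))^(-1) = (1 2 6)(5 8 7)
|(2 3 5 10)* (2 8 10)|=|(2 3 5)(8 10)|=6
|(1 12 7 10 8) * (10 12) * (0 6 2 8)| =|(0 6 2 8 1 10)(7 12)| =6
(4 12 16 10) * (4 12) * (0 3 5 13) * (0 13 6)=[3, 1, 2, 5, 4, 6, 0, 7, 8, 9, 12, 11, 16, 13, 14, 15, 10]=(0 3 5 6)(10 12 16)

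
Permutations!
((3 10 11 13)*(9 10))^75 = ((3 9 10 11 13))^75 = (13)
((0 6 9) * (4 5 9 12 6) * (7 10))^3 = (0 9 5 4)(6 12)(7 10)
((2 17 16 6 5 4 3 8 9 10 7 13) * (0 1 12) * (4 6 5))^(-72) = ((0 1 12)(2 17 16 5 6 4 3 8 9 10 7 13))^(-72) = (17)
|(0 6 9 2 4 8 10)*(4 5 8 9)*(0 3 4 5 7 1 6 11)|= 10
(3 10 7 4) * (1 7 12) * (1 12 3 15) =(1 7 4 15)(3 10) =[0, 7, 2, 10, 15, 5, 6, 4, 8, 9, 3, 11, 12, 13, 14, 1]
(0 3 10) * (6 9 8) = (0 3 10)(6 9 8) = [3, 1, 2, 10, 4, 5, 9, 7, 6, 8, 0]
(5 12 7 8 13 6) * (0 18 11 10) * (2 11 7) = (0 18 7 8 13 6 5 12 2 11 10) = [18, 1, 11, 3, 4, 12, 5, 8, 13, 9, 0, 10, 2, 6, 14, 15, 16, 17, 7]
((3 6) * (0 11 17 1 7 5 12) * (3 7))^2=(0 17 3 7 12 11 1 6 5)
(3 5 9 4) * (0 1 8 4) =(0 1 8 4 3 5 9) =[1, 8, 2, 5, 3, 9, 6, 7, 4, 0]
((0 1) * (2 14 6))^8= ((0 1)(2 14 6))^8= (2 6 14)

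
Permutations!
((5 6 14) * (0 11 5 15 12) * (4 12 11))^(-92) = (0 4 12)(5 15 6 11 14)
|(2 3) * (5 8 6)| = 6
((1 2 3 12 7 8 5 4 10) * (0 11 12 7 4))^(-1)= ((0 11 12 4 10 1 2 3 7 8 5))^(-1)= (0 5 8 7 3 2 1 10 4 12 11)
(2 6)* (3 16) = (2 6)(3 16) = [0, 1, 6, 16, 4, 5, 2, 7, 8, 9, 10, 11, 12, 13, 14, 15, 3]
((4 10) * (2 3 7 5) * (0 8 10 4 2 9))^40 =(10)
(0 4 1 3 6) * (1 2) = (0 4 2 1 3 6) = [4, 3, 1, 6, 2, 5, 0]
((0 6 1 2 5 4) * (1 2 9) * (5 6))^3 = (1 9)(2 6)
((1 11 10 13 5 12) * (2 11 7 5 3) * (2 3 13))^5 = (13)(1 7 5 12)(2 10 11)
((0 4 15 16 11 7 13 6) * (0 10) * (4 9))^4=(0 16 6 4 7)(9 11 10 15 13)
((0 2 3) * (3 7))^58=(0 7)(2 3)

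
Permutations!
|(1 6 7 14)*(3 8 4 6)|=|(1 3 8 4 6 7 14)|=7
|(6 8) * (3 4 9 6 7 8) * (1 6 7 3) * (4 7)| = 6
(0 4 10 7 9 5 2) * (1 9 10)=(0 4 1 9 5 2)(7 10)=[4, 9, 0, 3, 1, 2, 6, 10, 8, 5, 7]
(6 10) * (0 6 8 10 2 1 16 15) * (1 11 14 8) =(0 6 2 11 14 8 10 1 16 15) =[6, 16, 11, 3, 4, 5, 2, 7, 10, 9, 1, 14, 12, 13, 8, 0, 15]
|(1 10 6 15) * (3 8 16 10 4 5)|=|(1 4 5 3 8 16 10 6 15)|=9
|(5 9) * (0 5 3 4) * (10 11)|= |(0 5 9 3 4)(10 11)|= 10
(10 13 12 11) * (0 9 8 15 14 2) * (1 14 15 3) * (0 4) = [9, 14, 4, 1, 0, 5, 6, 7, 3, 8, 13, 10, 11, 12, 2, 15] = (15)(0 9 8 3 1 14 2 4)(10 13 12 11)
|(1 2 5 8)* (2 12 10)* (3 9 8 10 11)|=|(1 12 11 3 9 8)(2 5 10)|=6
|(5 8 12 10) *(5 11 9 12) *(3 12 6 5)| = 8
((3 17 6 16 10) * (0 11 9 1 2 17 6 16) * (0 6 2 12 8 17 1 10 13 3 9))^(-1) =((0 11)(1 12 8 17 16 13 3 2)(9 10))^(-1) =(0 11)(1 2 3 13 16 17 8 12)(9 10)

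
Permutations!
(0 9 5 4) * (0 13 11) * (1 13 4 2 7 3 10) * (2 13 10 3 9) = (0 2 7 9 5 13 11)(1 10) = [2, 10, 7, 3, 4, 13, 6, 9, 8, 5, 1, 0, 12, 11]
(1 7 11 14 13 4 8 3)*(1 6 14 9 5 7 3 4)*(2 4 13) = [0, 3, 4, 6, 8, 7, 14, 11, 13, 5, 10, 9, 12, 1, 2] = (1 3 6 14 2 4 8 13)(5 7 11 9)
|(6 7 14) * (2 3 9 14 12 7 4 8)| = 14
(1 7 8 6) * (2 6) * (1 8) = [0, 7, 6, 3, 4, 5, 8, 1, 2] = (1 7)(2 6 8)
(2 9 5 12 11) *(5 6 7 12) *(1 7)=[0, 7, 9, 3, 4, 5, 1, 12, 8, 6, 10, 2, 11]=(1 7 12 11 2 9 6)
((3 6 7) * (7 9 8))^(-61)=(3 7 8 9 6)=((3 6 9 8 7))^(-61)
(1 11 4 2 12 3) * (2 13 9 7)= [0, 11, 12, 1, 13, 5, 6, 2, 8, 7, 10, 4, 3, 9]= (1 11 4 13 9 7 2 12 3)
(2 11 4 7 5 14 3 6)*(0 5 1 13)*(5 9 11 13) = (0 9 11 4 7 1 5 14 3 6 2 13) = [9, 5, 13, 6, 7, 14, 2, 1, 8, 11, 10, 4, 12, 0, 3]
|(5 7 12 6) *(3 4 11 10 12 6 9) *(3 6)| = 9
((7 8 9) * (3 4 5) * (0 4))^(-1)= (0 3 5 4)(7 9 8)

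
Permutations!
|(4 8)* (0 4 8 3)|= |(8)(0 4 3)|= 3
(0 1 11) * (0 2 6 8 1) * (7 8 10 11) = [0, 7, 6, 3, 4, 5, 10, 8, 1, 9, 11, 2] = (1 7 8)(2 6 10 11)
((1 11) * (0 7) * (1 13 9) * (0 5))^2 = (0 5 7)(1 13)(9 11)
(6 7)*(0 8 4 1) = (0 8 4 1)(6 7) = [8, 0, 2, 3, 1, 5, 7, 6, 4]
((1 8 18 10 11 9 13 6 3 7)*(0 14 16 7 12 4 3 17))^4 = (0 1 11 17 7 10 6 16 18 13 14 8 9)(3 12 4)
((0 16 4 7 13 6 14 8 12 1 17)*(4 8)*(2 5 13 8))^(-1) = (0 17 1 12 8 7 4 14 6 13 5 2 16)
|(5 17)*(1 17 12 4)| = 5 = |(1 17 5 12 4)|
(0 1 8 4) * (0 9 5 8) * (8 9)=(0 1)(4 8)(5 9)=[1, 0, 2, 3, 8, 9, 6, 7, 4, 5]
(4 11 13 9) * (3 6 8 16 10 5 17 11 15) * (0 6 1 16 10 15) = (0 6 8 10 5 17 11 13 9 4)(1 16 15 3) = [6, 16, 2, 1, 0, 17, 8, 7, 10, 4, 5, 13, 12, 9, 14, 3, 15, 11]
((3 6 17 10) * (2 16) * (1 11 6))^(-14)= ((1 11 6 17 10 3)(2 16))^(-14)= (1 10 6)(3 17 11)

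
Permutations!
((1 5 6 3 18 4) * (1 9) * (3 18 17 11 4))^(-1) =((1 5 6 18 3 17 11 4 9))^(-1) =(1 9 4 11 17 3 18 6 5)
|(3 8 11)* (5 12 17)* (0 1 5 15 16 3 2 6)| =12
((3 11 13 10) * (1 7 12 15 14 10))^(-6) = ((1 7 12 15 14 10 3 11 13))^(-6) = (1 15 3)(7 14 11)(10 13 12)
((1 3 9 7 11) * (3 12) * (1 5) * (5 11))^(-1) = (1 5 7 9 3 12)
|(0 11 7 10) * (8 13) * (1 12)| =4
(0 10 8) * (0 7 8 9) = (0 10 9)(7 8) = [10, 1, 2, 3, 4, 5, 6, 8, 7, 0, 9]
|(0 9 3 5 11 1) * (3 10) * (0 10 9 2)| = 10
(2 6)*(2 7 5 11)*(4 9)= [0, 1, 6, 3, 9, 11, 7, 5, 8, 4, 10, 2]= (2 6 7 5 11)(4 9)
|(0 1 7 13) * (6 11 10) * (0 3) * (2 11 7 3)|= |(0 1 3)(2 11 10 6 7 13)|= 6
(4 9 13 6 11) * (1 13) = (1 13 6 11 4 9) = [0, 13, 2, 3, 9, 5, 11, 7, 8, 1, 10, 4, 12, 6]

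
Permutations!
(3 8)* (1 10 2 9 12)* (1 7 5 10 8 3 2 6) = (1 8 2 9 12 7 5 10 6) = [0, 8, 9, 3, 4, 10, 1, 5, 2, 12, 6, 11, 7]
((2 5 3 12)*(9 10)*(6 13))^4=((2 5 3 12)(6 13)(9 10))^4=(13)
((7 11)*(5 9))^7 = ((5 9)(7 11))^7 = (5 9)(7 11)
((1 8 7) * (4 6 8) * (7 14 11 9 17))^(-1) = ((1 4 6 8 14 11 9 17 7))^(-1) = (1 7 17 9 11 14 8 6 4)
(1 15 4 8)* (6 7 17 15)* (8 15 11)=[0, 6, 2, 3, 15, 5, 7, 17, 1, 9, 10, 8, 12, 13, 14, 4, 16, 11]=(1 6 7 17 11 8)(4 15)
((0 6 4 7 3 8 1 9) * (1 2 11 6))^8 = (0 9 1)(2 11 6 4 7 3 8)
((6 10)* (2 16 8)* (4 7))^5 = (2 8 16)(4 7)(6 10)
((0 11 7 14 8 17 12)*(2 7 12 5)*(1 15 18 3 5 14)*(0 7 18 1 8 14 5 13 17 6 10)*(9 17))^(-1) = (0 10 6 8 7 12 11)(1 15)(2 5 17 9 13 3 18)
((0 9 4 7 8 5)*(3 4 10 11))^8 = ((0 9 10 11 3 4 7 8 5))^8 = (0 5 8 7 4 3 11 10 9)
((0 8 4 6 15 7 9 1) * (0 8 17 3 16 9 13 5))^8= (0 6 16 13 8 17 15 9 5 4 3 7 1)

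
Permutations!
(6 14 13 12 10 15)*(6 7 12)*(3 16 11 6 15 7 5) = (3 16 11 6 14 13 15 5)(7 12 10) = [0, 1, 2, 16, 4, 3, 14, 12, 8, 9, 7, 6, 10, 15, 13, 5, 11]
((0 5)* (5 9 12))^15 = ((0 9 12 5))^15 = (0 5 12 9)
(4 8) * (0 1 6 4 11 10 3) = (0 1 6 4 8 11 10 3) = [1, 6, 2, 0, 8, 5, 4, 7, 11, 9, 3, 10]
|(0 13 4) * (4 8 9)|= |(0 13 8 9 4)|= 5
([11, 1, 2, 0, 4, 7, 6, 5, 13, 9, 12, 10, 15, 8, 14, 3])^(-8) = (0 15 10)(3 12 11)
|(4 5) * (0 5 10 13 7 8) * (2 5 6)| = |(0 6 2 5 4 10 13 7 8)| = 9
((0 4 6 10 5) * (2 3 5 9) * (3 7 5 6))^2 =((0 4 3 6 10 9 2 7 5))^2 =(0 3 10 2 5 4 6 9 7)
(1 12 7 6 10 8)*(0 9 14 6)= [9, 12, 2, 3, 4, 5, 10, 0, 1, 14, 8, 11, 7, 13, 6]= (0 9 14 6 10 8 1 12 7)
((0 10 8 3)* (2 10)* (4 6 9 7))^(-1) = ((0 2 10 8 3)(4 6 9 7))^(-1) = (0 3 8 10 2)(4 7 9 6)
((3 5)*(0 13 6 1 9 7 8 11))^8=((0 13 6 1 9 7 8 11)(3 5))^8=(13)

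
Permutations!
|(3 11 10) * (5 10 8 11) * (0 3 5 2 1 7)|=10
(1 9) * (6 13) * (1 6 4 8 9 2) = (1 2)(4 8 9 6 13) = [0, 2, 1, 3, 8, 5, 13, 7, 9, 6, 10, 11, 12, 4]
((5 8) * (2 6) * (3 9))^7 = (2 6)(3 9)(5 8)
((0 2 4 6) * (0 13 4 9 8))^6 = (13)(0 9)(2 8)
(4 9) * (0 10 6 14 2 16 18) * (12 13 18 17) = [10, 1, 16, 3, 9, 5, 14, 7, 8, 4, 6, 11, 13, 18, 2, 15, 17, 12, 0] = (0 10 6 14 2 16 17 12 13 18)(4 9)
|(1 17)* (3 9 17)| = 4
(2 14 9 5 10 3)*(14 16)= (2 16 14 9 5 10 3)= [0, 1, 16, 2, 4, 10, 6, 7, 8, 5, 3, 11, 12, 13, 9, 15, 14]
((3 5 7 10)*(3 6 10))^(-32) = (10)(3 5 7)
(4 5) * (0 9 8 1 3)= [9, 3, 2, 0, 5, 4, 6, 7, 1, 8]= (0 9 8 1 3)(4 5)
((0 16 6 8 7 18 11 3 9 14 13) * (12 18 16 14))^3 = ((0 14 13)(3 9 12 18 11)(6 8 7 16))^3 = (3 18 9 11 12)(6 16 7 8)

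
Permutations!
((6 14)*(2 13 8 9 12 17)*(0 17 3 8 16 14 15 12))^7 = ((0 17 2 13 16 14 6 15 12 3 8 9))^7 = (0 15 2 3 16 9 6 17 12 13 8 14)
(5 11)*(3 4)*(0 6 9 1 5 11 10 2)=(11)(0 6 9 1 5 10 2)(3 4)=[6, 5, 0, 4, 3, 10, 9, 7, 8, 1, 2, 11]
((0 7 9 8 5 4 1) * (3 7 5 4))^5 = ((0 5 3 7 9 8 4 1))^5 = (0 8 3 1 9 5 4 7)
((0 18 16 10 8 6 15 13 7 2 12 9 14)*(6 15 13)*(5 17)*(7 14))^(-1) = (0 14 13 6 15 8 10 16 18)(2 7 9 12)(5 17)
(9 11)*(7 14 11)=[0, 1, 2, 3, 4, 5, 6, 14, 8, 7, 10, 9, 12, 13, 11]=(7 14 11 9)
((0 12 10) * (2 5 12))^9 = ((0 2 5 12 10))^9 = (0 10 12 5 2)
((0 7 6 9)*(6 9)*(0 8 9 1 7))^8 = (9)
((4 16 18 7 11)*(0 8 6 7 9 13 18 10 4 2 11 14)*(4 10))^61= (0 8 6 7 14)(2 11)(4 16)(9 13 18)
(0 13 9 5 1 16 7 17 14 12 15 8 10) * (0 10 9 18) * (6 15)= (0 13 18)(1 16 7 17 14 12 6 15 8 9 5)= [13, 16, 2, 3, 4, 1, 15, 17, 9, 5, 10, 11, 6, 18, 12, 8, 7, 14, 0]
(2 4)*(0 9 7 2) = (0 9 7 2 4) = [9, 1, 4, 3, 0, 5, 6, 2, 8, 7]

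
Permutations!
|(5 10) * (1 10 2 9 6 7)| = 7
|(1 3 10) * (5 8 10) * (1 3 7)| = 4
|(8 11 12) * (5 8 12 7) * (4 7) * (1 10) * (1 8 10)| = 6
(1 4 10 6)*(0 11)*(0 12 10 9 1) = (0 11 12 10 6)(1 4 9) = [11, 4, 2, 3, 9, 5, 0, 7, 8, 1, 6, 12, 10]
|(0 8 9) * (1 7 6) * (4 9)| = 12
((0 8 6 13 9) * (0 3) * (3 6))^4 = (0 8 3)(6 13 9)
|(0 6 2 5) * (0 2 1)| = 6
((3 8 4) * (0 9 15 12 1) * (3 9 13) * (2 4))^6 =((0 13 3 8 2 4 9 15 12 1))^6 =(0 9 3 12 2)(1 4 13 15 8)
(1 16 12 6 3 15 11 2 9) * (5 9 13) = (1 16 12 6 3 15 11 2 13 5 9) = [0, 16, 13, 15, 4, 9, 3, 7, 8, 1, 10, 2, 6, 5, 14, 11, 12]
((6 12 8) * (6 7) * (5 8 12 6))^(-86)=((12)(5 8 7))^(-86)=(12)(5 8 7)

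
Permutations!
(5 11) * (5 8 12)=(5 11 8 12)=[0, 1, 2, 3, 4, 11, 6, 7, 12, 9, 10, 8, 5]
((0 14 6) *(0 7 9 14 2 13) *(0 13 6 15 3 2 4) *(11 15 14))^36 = ((0 4)(2 6 7 9 11 15 3))^36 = (2 6 7 9 11 15 3)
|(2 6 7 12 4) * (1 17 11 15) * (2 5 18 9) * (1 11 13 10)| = |(1 17 13 10)(2 6 7 12 4 5 18 9)(11 15)| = 8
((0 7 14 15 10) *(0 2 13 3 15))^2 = ((0 7 14)(2 13 3 15 10))^2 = (0 14 7)(2 3 10 13 15)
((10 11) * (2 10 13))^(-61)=((2 10 11 13))^(-61)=(2 13 11 10)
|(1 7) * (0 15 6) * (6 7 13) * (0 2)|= |(0 15 7 1 13 6 2)|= 7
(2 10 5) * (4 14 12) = (2 10 5)(4 14 12) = [0, 1, 10, 3, 14, 2, 6, 7, 8, 9, 5, 11, 4, 13, 12]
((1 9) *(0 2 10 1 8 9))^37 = (0 2 10 1)(8 9)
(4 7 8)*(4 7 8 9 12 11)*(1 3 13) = (1 3 13)(4 8 7 9 12 11) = [0, 3, 2, 13, 8, 5, 6, 9, 7, 12, 10, 4, 11, 1]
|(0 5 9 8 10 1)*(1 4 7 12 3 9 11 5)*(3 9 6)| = |(0 1)(3 6)(4 7 12 9 8 10)(5 11)| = 6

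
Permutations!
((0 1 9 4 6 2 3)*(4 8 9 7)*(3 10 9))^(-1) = ((0 1 7 4 6 2 10 9 8 3))^(-1) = (0 3 8 9 10 2 6 4 7 1)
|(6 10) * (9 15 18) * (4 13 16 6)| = |(4 13 16 6 10)(9 15 18)| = 15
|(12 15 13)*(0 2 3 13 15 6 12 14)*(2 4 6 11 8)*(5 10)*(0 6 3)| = |(15)(0 4 3 13 14 6 12 11 8 2)(5 10)| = 10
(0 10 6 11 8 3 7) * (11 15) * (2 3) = [10, 1, 3, 7, 4, 5, 15, 0, 2, 9, 6, 8, 12, 13, 14, 11] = (0 10 6 15 11 8 2 3 7)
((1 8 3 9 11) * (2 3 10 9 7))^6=(1 8 10 9 11)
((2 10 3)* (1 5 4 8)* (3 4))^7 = (10)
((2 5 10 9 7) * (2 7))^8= (10)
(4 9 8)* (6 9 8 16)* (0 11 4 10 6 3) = [11, 1, 2, 0, 8, 5, 9, 7, 10, 16, 6, 4, 12, 13, 14, 15, 3] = (0 11 4 8 10 6 9 16 3)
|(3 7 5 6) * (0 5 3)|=6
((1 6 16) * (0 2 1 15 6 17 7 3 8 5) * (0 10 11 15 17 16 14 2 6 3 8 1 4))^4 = (0 4 2 14 6)(1 8 15 17 10)(3 7 11 16 5)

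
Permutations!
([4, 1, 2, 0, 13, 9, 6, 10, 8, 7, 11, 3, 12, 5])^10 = [4, 1, 2, 0, 13, 9, 6, 10, 8, 7, 11, 3, 12, 5]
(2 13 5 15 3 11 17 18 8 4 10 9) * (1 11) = (1 11 17 18 8 4 10 9 2 13 5 15 3) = [0, 11, 13, 1, 10, 15, 6, 7, 4, 2, 9, 17, 12, 5, 14, 3, 16, 18, 8]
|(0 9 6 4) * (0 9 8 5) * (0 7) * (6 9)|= 4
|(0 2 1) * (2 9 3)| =5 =|(0 9 3 2 1)|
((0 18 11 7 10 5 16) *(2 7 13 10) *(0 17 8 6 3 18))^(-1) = ((2 7)(3 18 11 13 10 5 16 17 8 6))^(-1) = (2 7)(3 6 8 17 16 5 10 13 11 18)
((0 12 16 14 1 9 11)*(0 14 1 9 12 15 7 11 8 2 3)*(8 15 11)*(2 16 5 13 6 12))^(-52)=(0 9 8 2 11 15 16 3 14 7 1)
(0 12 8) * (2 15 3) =[12, 1, 15, 2, 4, 5, 6, 7, 0, 9, 10, 11, 8, 13, 14, 3] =(0 12 8)(2 15 3)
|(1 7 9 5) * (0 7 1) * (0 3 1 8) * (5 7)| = 10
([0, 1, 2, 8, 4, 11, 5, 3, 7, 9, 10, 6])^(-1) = (3 7 8)(5 6 11)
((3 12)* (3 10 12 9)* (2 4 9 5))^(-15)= (10 12)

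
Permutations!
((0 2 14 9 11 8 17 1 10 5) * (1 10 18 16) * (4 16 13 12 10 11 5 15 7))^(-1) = (0 5 9 14 2)(1 16 4 7 15 10 12 13 18)(8 11 17)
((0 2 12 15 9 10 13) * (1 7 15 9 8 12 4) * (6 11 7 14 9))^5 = (0 9 4 13 14 2 10 1)(6 12 8 15 7 11)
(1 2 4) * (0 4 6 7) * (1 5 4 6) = (0 6 7)(1 2)(4 5) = [6, 2, 1, 3, 5, 4, 7, 0]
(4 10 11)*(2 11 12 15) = (2 11 4 10 12 15) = [0, 1, 11, 3, 10, 5, 6, 7, 8, 9, 12, 4, 15, 13, 14, 2]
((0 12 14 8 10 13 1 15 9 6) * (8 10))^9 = (15)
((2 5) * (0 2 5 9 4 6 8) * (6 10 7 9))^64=(10)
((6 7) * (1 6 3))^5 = (1 6 7 3) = ((1 6 7 3))^5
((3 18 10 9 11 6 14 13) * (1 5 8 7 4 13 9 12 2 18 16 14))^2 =(1 8 4 3 14 11)(2 10)(5 7 13 16 9 6)(12 18)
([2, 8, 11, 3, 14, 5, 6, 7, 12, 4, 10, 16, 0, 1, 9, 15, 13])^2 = [11, 12, 16, 3, 9, 5, 6, 7, 0, 14, 10, 13, 2, 8, 4, 15, 1]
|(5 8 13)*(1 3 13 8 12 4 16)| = |(1 3 13 5 12 4 16)| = 7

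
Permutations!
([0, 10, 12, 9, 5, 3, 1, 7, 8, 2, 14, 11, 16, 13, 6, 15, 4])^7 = (16)(1 6 14 10)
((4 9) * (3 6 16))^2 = ((3 6 16)(4 9))^2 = (3 16 6)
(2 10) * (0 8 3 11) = (0 8 3 11)(2 10) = [8, 1, 10, 11, 4, 5, 6, 7, 3, 9, 2, 0]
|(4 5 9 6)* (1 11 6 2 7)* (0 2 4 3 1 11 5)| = |(0 2 7 11 6 3 1 5 9 4)| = 10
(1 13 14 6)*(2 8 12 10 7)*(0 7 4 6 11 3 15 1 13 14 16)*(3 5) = (0 7 2 8 12 10 4 6 13 16)(1 14 11 5 3 15) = [7, 14, 8, 15, 6, 3, 13, 2, 12, 9, 4, 5, 10, 16, 11, 1, 0]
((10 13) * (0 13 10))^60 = (13)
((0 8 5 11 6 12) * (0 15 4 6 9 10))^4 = ((0 8 5 11 9 10)(4 6 12 15))^4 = (15)(0 9 5)(8 10 11)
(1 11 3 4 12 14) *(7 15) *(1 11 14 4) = (1 14 11 3)(4 12)(7 15) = [0, 14, 2, 1, 12, 5, 6, 15, 8, 9, 10, 3, 4, 13, 11, 7]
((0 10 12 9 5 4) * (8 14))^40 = (14)(0 5 12)(4 9 10) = ((0 10 12 9 5 4)(8 14))^40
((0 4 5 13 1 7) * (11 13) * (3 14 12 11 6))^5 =((0 4 5 6 3 14 12 11 13 1 7))^5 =(0 14 7 3 1 6 13 5 11 4 12)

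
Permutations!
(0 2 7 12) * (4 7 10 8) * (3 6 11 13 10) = (0 2 3 6 11 13 10 8 4 7 12) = [2, 1, 3, 6, 7, 5, 11, 12, 4, 9, 8, 13, 0, 10]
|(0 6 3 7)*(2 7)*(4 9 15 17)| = 20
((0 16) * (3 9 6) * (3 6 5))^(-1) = (0 16)(3 5 9)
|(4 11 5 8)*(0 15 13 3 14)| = |(0 15 13 3 14)(4 11 5 8)| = 20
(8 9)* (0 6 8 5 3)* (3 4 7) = (0 6 8 9 5 4 7 3) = [6, 1, 2, 0, 7, 4, 8, 3, 9, 5]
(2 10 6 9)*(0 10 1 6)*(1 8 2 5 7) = [10, 6, 8, 3, 4, 7, 9, 1, 2, 5, 0] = (0 10)(1 6 9 5 7)(2 8)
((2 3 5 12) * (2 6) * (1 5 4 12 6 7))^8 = (12)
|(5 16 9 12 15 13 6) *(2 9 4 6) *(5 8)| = 5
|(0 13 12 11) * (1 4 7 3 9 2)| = 12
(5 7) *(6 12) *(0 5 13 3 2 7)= (0 5)(2 7 13 3)(6 12)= [5, 1, 7, 2, 4, 0, 12, 13, 8, 9, 10, 11, 6, 3]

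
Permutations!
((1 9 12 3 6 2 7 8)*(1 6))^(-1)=((1 9 12 3)(2 7 8 6))^(-1)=(1 3 12 9)(2 6 8 7)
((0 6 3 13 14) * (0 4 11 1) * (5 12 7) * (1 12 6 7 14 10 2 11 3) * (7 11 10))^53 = (0 6 7 3 14 11 1 5 13 4 12)(2 10)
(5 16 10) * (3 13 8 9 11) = (3 13 8 9 11)(5 16 10) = [0, 1, 2, 13, 4, 16, 6, 7, 9, 11, 5, 3, 12, 8, 14, 15, 10]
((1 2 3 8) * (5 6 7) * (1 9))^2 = ((1 2 3 8 9)(5 6 7))^2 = (1 3 9 2 8)(5 7 6)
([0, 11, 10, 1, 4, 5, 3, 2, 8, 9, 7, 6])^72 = [0, 1, 2, 3, 4, 5, 6, 7, 8, 9, 10, 11]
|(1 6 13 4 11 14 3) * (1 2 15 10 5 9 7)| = |(1 6 13 4 11 14 3 2 15 10 5 9 7)| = 13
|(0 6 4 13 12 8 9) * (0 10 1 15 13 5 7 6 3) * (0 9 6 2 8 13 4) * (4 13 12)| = 13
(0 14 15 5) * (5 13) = [14, 1, 2, 3, 4, 0, 6, 7, 8, 9, 10, 11, 12, 5, 15, 13] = (0 14 15 13 5)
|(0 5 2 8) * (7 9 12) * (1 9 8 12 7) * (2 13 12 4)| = |(0 5 13 12 1 9 7 8)(2 4)| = 8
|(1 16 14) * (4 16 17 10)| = |(1 17 10 4 16 14)| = 6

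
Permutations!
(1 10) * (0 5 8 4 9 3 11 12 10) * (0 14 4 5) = (1 14 4 9 3 11 12 10)(5 8) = [0, 14, 2, 11, 9, 8, 6, 7, 5, 3, 1, 12, 10, 13, 4]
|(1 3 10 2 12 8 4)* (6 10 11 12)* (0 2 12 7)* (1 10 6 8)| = |(0 2 8 4 10 12 1 3 11 7)| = 10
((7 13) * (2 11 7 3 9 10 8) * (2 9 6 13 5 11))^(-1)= (3 13 6)(5 7 11)(8 10 9)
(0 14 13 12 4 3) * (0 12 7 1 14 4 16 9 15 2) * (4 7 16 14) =(0 7 1 4 3 12 14 13 16 9 15 2) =[7, 4, 0, 12, 3, 5, 6, 1, 8, 15, 10, 11, 14, 16, 13, 2, 9]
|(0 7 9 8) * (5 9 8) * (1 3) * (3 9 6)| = 15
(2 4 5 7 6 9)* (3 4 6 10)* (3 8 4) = (2 6 9)(4 5 7 10 8) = [0, 1, 6, 3, 5, 7, 9, 10, 4, 2, 8]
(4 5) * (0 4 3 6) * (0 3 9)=(0 4 5 9)(3 6)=[4, 1, 2, 6, 5, 9, 3, 7, 8, 0]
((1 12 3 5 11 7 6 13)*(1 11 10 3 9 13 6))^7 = ((1 12 9 13 11 7)(3 5 10))^7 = (1 12 9 13 11 7)(3 5 10)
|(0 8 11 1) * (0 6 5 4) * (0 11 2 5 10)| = 9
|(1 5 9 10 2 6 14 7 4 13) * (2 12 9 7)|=|(1 5 7 4 13)(2 6 14)(9 10 12)|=15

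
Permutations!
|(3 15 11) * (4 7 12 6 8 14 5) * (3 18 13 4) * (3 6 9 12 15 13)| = 28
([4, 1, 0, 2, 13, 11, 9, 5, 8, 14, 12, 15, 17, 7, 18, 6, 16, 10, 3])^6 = [15, 1, 11, 5, 6, 18, 0, 14, 8, 4, 10, 3, 12, 9, 13, 2, 16, 17, 7]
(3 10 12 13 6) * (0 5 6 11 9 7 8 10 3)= [5, 1, 2, 3, 4, 6, 0, 8, 10, 7, 12, 9, 13, 11]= (0 5 6)(7 8 10 12 13 11 9)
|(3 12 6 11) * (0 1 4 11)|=|(0 1 4 11 3 12 6)|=7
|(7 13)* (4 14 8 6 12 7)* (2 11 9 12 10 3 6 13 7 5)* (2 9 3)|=|(2 11 3 6 10)(4 14 8 13)(5 9 12)|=60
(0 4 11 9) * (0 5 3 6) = (0 4 11 9 5 3 6) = [4, 1, 2, 6, 11, 3, 0, 7, 8, 5, 10, 9]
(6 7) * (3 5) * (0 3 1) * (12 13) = (0 3 5 1)(6 7)(12 13) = [3, 0, 2, 5, 4, 1, 7, 6, 8, 9, 10, 11, 13, 12]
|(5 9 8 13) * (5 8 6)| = |(5 9 6)(8 13)| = 6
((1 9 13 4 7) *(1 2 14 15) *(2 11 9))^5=((1 2 14 15)(4 7 11 9 13))^5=(1 2 14 15)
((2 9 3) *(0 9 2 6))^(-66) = (0 3)(6 9)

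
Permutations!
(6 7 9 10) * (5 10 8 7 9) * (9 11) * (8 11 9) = (5 10 6 9 11 8 7) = [0, 1, 2, 3, 4, 10, 9, 5, 7, 11, 6, 8]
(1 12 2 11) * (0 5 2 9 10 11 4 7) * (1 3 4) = (0 5 2 1 12 9 10 11 3 4 7) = [5, 12, 1, 4, 7, 2, 6, 0, 8, 10, 11, 3, 9]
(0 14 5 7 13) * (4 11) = (0 14 5 7 13)(4 11) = [14, 1, 2, 3, 11, 7, 6, 13, 8, 9, 10, 4, 12, 0, 5]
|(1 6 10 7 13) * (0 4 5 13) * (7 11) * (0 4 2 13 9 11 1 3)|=60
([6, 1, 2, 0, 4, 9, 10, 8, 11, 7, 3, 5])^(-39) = [6, 1, 2, 0, 4, 9, 10, 8, 11, 7, 3, 5]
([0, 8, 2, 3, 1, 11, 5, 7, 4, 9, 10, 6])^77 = (1 4 8)(5 6 11)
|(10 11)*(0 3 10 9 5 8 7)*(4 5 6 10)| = 12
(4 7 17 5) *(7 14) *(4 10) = (4 14 7 17 5 10) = [0, 1, 2, 3, 14, 10, 6, 17, 8, 9, 4, 11, 12, 13, 7, 15, 16, 5]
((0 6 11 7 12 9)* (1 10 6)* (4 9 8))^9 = (0 9 4 8 12 7 11 6 10 1)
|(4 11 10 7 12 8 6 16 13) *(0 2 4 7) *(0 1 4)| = |(0 2)(1 4 11 10)(6 16 13 7 12 8)| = 12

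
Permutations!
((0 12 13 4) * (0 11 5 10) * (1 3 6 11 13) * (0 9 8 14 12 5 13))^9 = (0 6 14 5 11 12 10 13 1 9 4 3 8)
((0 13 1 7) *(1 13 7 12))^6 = (13)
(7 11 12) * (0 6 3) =(0 6 3)(7 11 12) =[6, 1, 2, 0, 4, 5, 3, 11, 8, 9, 10, 12, 7]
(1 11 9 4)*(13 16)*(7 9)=(1 11 7 9 4)(13 16)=[0, 11, 2, 3, 1, 5, 6, 9, 8, 4, 10, 7, 12, 16, 14, 15, 13]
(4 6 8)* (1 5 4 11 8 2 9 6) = (1 5 4)(2 9 6)(8 11) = [0, 5, 9, 3, 1, 4, 2, 7, 11, 6, 10, 8]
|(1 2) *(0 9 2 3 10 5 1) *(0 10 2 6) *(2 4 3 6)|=14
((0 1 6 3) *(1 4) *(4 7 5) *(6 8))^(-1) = ((0 7 5 4 1 8 6 3))^(-1) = (0 3 6 8 1 4 5 7)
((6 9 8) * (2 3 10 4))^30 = ((2 3 10 4)(6 9 8))^30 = (2 10)(3 4)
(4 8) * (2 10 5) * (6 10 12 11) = (2 12 11 6 10 5)(4 8) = [0, 1, 12, 3, 8, 2, 10, 7, 4, 9, 5, 6, 11]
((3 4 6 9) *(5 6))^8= ((3 4 5 6 9))^8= (3 6 4 9 5)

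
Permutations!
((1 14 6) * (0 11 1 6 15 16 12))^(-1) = ((0 11 1 14 15 16 12))^(-1) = (0 12 16 15 14 1 11)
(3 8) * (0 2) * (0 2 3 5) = (0 3 8 5) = [3, 1, 2, 8, 4, 0, 6, 7, 5]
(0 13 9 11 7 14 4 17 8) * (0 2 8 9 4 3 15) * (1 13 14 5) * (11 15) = (0 14 3 11 7 5 1 13 4 17 9 15)(2 8) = [14, 13, 8, 11, 17, 1, 6, 5, 2, 15, 10, 7, 12, 4, 3, 0, 16, 9]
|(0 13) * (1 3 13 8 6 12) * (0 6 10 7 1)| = 9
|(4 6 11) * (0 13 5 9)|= |(0 13 5 9)(4 6 11)|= 12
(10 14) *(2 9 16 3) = [0, 1, 9, 2, 4, 5, 6, 7, 8, 16, 14, 11, 12, 13, 10, 15, 3] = (2 9 16 3)(10 14)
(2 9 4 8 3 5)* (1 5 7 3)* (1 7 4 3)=[0, 5, 9, 4, 8, 2, 6, 1, 7, 3]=(1 5 2 9 3 4 8 7)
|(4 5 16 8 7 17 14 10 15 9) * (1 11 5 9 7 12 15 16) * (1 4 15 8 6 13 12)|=|(1 11 5 4 9 15 7 17 14 10 16 6 13 12 8)|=15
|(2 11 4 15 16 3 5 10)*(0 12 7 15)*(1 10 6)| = |(0 12 7 15 16 3 5 6 1 10 2 11 4)| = 13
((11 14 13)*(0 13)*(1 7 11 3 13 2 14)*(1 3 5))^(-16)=((0 2 14)(1 7 11 3 13 5))^(-16)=(0 14 2)(1 11 13)(3 5 7)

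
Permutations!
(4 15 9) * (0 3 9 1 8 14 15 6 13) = (0 3 9 4 6 13)(1 8 14 15) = [3, 8, 2, 9, 6, 5, 13, 7, 14, 4, 10, 11, 12, 0, 15, 1]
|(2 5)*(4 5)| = |(2 4 5)| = 3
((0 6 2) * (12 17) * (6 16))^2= ((0 16 6 2)(12 17))^2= (17)(0 6)(2 16)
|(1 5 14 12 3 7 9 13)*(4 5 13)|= |(1 13)(3 7 9 4 5 14 12)|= 14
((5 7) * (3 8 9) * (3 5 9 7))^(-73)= (3 7 5 8 9)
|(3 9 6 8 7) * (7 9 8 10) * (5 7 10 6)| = |(10)(3 8 9 5 7)| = 5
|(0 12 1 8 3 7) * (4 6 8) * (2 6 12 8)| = 12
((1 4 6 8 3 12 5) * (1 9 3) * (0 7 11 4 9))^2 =(0 11 6 1 3 5 7 4 8 9 12) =((0 7 11 4 6 8 1 9 3 12 5))^2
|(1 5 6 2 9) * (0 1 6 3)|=|(0 1 5 3)(2 9 6)|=12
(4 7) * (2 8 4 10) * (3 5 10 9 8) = (2 3 5 10)(4 7 9 8) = [0, 1, 3, 5, 7, 10, 6, 9, 4, 8, 2]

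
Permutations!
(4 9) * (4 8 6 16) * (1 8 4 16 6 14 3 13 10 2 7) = (16)(1 8 14 3 13 10 2 7)(4 9) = [0, 8, 7, 13, 9, 5, 6, 1, 14, 4, 2, 11, 12, 10, 3, 15, 16]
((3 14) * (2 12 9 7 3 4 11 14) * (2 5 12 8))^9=((2 8)(3 5 12 9 7)(4 11 14))^9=(14)(2 8)(3 7 9 12 5)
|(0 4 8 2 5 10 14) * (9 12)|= 14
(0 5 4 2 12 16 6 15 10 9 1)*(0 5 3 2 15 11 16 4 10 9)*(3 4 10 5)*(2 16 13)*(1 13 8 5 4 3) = [3, 1, 12, 16, 15, 4, 11, 7, 5, 13, 0, 8, 10, 2, 14, 9, 6] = (0 3 16 6 11 8 5 4 15 9 13 2 12 10)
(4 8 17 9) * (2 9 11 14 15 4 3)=(2 9 3)(4 8 17 11 14 15)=[0, 1, 9, 2, 8, 5, 6, 7, 17, 3, 10, 14, 12, 13, 15, 4, 16, 11]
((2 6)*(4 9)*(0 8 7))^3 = (2 6)(4 9)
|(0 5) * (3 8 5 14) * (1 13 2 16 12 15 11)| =|(0 14 3 8 5)(1 13 2 16 12 15 11)| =35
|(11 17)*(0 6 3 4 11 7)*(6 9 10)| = |(0 9 10 6 3 4 11 17 7)| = 9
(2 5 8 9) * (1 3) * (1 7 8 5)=(1 3 7 8 9 2)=[0, 3, 1, 7, 4, 5, 6, 8, 9, 2]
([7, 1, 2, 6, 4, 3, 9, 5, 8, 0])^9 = (0 3)(5 9)(6 7)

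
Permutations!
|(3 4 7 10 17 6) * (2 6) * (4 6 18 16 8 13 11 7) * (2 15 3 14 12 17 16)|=6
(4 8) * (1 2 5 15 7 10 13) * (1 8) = (1 2 5 15 7 10 13 8 4) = [0, 2, 5, 3, 1, 15, 6, 10, 4, 9, 13, 11, 12, 8, 14, 7]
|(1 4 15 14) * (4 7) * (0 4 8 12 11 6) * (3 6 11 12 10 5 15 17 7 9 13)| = 14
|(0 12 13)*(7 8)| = |(0 12 13)(7 8)| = 6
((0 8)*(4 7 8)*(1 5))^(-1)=(0 8 7 4)(1 5)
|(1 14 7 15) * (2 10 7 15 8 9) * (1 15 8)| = 7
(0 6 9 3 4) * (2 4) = (0 6 9 3 2 4) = [6, 1, 4, 2, 0, 5, 9, 7, 8, 3]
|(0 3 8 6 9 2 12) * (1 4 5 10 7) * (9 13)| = 40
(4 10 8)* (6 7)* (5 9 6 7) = (4 10 8)(5 9 6) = [0, 1, 2, 3, 10, 9, 5, 7, 4, 6, 8]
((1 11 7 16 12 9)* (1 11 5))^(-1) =((1 5)(7 16 12 9 11))^(-1) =(1 5)(7 11 9 12 16)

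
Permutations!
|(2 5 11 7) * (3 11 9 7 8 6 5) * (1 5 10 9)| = 8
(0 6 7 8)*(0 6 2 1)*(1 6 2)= (0 1)(2 6 7 8)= [1, 0, 6, 3, 4, 5, 7, 8, 2]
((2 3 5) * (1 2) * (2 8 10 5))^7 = (1 5 10 8)(2 3)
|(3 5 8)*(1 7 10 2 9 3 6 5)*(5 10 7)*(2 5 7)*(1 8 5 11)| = 9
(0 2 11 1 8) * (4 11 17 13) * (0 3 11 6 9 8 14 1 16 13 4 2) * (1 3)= (1 14 3 11 16 13 2 17 4 6 9 8)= [0, 14, 17, 11, 6, 5, 9, 7, 1, 8, 10, 16, 12, 2, 3, 15, 13, 4]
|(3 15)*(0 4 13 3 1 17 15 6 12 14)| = 21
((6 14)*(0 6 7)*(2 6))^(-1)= ((0 2 6 14 7))^(-1)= (0 7 14 6 2)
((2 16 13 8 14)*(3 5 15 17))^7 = ((2 16 13 8 14)(3 5 15 17))^7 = (2 13 14 16 8)(3 17 15 5)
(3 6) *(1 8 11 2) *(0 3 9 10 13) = (0 3 6 9 10 13)(1 8 11 2) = [3, 8, 1, 6, 4, 5, 9, 7, 11, 10, 13, 2, 12, 0]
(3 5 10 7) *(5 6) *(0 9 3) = (0 9 3 6 5 10 7) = [9, 1, 2, 6, 4, 10, 5, 0, 8, 3, 7]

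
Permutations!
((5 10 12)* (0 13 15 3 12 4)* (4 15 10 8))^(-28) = ((0 13 10 15 3 12 5 8 4))^(-28) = (0 4 8 5 12 3 15 10 13)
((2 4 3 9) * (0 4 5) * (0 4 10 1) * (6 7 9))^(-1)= (0 1 10)(2 9 7 6 3 4 5)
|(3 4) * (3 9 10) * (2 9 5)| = 6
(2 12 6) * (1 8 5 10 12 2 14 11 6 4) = [0, 8, 2, 3, 1, 10, 14, 7, 5, 9, 12, 6, 4, 13, 11] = (1 8 5 10 12 4)(6 14 11)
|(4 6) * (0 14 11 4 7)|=6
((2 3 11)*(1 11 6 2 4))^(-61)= ((1 11 4)(2 3 6))^(-61)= (1 4 11)(2 6 3)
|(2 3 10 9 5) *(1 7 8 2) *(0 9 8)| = 20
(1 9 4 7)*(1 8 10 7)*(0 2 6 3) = (0 2 6 3)(1 9 4)(7 8 10) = [2, 9, 6, 0, 1, 5, 3, 8, 10, 4, 7]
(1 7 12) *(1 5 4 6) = (1 7 12 5 4 6) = [0, 7, 2, 3, 6, 4, 1, 12, 8, 9, 10, 11, 5]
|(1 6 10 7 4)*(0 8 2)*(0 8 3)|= |(0 3)(1 6 10 7 4)(2 8)|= 10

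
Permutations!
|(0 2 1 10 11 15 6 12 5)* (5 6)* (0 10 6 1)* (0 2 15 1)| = |(0 15 5 10 11 1 6 12)| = 8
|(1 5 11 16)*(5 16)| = 2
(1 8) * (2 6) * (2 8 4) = [0, 4, 6, 3, 2, 5, 8, 7, 1] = (1 4 2 6 8)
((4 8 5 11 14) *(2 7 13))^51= ((2 7 13)(4 8 5 11 14))^51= (4 8 5 11 14)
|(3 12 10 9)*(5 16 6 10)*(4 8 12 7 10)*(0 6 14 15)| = |(0 6 4 8 12 5 16 14 15)(3 7 10 9)| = 36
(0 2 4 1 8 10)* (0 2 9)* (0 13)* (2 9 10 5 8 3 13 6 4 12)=(0 10 9 6 4 1 3 13)(2 12)(5 8)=[10, 3, 12, 13, 1, 8, 4, 7, 5, 6, 9, 11, 2, 0]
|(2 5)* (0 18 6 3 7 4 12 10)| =8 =|(0 18 6 3 7 4 12 10)(2 5)|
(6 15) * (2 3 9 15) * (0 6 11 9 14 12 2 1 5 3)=(0 6 1 5 3 14 12 2)(9 15 11)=[6, 5, 0, 14, 4, 3, 1, 7, 8, 15, 10, 9, 2, 13, 12, 11]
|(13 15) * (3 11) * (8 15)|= 6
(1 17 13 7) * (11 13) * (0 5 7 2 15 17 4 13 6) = (0 5 7 1 4 13 2 15 17 11 6) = [5, 4, 15, 3, 13, 7, 0, 1, 8, 9, 10, 6, 12, 2, 14, 17, 16, 11]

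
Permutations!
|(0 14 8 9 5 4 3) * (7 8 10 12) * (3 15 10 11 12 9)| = |(0 14 11 12 7 8 3)(4 15 10 9 5)| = 35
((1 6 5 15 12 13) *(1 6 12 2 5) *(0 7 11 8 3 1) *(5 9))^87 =(0 12 8)(1 11 6)(2 15 5 9)(3 7 13)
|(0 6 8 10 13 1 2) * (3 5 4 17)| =28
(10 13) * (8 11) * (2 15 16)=(2 15 16)(8 11)(10 13)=[0, 1, 15, 3, 4, 5, 6, 7, 11, 9, 13, 8, 12, 10, 14, 16, 2]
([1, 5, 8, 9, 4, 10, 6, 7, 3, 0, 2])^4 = (0 2)(1 8)(3 5)(9 10)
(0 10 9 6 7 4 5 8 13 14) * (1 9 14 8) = (0 10 14)(1 9 6 7 4 5)(8 13) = [10, 9, 2, 3, 5, 1, 7, 4, 13, 6, 14, 11, 12, 8, 0]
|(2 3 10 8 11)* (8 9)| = 6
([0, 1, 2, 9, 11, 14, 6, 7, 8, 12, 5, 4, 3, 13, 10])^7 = (3 9 12)(4 11)(5 14 10)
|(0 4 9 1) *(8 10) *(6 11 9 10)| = 8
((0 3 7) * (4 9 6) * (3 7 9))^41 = (0 7)(3 9 6 4)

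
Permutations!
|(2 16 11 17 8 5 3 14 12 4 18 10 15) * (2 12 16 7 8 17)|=|(2 7 8 5 3 14 16 11)(4 18 10 15 12)|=40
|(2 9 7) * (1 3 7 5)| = 6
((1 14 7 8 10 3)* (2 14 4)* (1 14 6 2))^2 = (3 7 10 14 8)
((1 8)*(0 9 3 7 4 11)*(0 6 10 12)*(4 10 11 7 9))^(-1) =((0 4 7 10 12)(1 8)(3 9)(6 11))^(-1) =(0 12 10 7 4)(1 8)(3 9)(6 11)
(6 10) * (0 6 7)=(0 6 10 7)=[6, 1, 2, 3, 4, 5, 10, 0, 8, 9, 7]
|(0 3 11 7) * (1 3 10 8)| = 7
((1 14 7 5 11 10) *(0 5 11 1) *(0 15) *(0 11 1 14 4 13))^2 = ((0 5 14 7 1 4 13)(10 15 11))^2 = (0 14 1 13 5 7 4)(10 11 15)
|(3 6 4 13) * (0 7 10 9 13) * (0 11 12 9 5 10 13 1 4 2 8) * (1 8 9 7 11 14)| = |(0 11 12 7 13 3 6 2 9 8)(1 4 14)(5 10)| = 30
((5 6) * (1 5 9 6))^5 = ((1 5)(6 9))^5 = (1 5)(6 9)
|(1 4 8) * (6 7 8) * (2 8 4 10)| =12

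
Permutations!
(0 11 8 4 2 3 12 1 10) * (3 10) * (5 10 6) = (0 11 8 4 2 6 5 10)(1 3 12) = [11, 3, 6, 12, 2, 10, 5, 7, 4, 9, 0, 8, 1]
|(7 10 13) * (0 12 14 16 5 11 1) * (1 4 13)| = 11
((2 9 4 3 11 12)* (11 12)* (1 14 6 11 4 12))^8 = ((1 14 6 11 4 3)(2 9 12))^8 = (1 6 4)(2 12 9)(3 14 11)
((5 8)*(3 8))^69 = ((3 8 5))^69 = (8)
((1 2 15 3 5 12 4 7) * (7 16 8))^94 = ((1 2 15 3 5 12 4 16 8 7))^94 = (1 5 8 15 4)(2 12 7 3 16)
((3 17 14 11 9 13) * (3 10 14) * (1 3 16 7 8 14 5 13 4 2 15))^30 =((1 3 17 16 7 8 14 11 9 4 2 15)(5 13 10))^30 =(1 14)(2 7)(3 11)(4 16)(8 15)(9 17)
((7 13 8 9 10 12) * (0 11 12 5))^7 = (0 10 8 7 11 5 9 13 12)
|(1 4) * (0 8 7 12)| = 4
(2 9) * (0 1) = (0 1)(2 9) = [1, 0, 9, 3, 4, 5, 6, 7, 8, 2]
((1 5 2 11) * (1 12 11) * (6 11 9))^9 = ((1 5 2)(6 11 12 9))^9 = (6 11 12 9)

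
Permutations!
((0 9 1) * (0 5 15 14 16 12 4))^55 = ((0 9 1 5 15 14 16 12 4))^55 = (0 9 1 5 15 14 16 12 4)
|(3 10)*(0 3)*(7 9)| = 6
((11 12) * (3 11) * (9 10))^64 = ((3 11 12)(9 10))^64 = (3 11 12)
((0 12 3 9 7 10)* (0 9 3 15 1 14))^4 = (0 14 1 15 12)(7 10 9)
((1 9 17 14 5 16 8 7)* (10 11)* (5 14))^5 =(1 8 5 9 7 16 17)(10 11)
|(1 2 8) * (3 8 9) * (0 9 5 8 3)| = |(0 9)(1 2 5 8)| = 4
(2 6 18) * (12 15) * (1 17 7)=(1 17 7)(2 6 18)(12 15)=[0, 17, 6, 3, 4, 5, 18, 1, 8, 9, 10, 11, 15, 13, 14, 12, 16, 7, 2]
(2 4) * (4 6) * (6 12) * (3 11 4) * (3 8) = (2 12 6 8 3 11 4) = [0, 1, 12, 11, 2, 5, 8, 7, 3, 9, 10, 4, 6]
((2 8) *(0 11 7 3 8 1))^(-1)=(0 1 2 8 3 7 11)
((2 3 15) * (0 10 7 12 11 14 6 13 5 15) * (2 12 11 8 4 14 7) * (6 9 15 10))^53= (0 10 6 2 13 3 5)(4 8 12 15 9 14)(7 11)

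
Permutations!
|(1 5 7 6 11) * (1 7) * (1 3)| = 3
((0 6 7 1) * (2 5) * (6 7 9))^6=(9)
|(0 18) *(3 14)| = 2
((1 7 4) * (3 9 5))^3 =((1 7 4)(3 9 5))^3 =(9)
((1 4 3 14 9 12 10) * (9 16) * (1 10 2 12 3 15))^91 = (1 4 15)(2 12)(3 9 16 14)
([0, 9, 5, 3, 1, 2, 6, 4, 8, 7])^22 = (1 7)(4 9)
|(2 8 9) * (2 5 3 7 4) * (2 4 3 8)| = 6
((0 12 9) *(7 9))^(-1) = ((0 12 7 9))^(-1) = (0 9 7 12)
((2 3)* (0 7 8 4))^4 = ((0 7 8 4)(2 3))^4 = (8)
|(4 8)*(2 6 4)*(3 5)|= |(2 6 4 8)(3 5)|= 4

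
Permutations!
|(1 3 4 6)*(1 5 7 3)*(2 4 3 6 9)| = |(2 4 9)(5 7 6)| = 3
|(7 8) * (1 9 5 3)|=|(1 9 5 3)(7 8)|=4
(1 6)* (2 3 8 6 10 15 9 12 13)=(1 10 15 9 12 13 2 3 8 6)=[0, 10, 3, 8, 4, 5, 1, 7, 6, 12, 15, 11, 13, 2, 14, 9]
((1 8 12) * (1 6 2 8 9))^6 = ((1 9)(2 8 12 6))^6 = (2 12)(6 8)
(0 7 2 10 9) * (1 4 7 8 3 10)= (0 8 3 10 9)(1 4 7 2)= [8, 4, 1, 10, 7, 5, 6, 2, 3, 0, 9]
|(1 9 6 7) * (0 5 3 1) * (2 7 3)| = 4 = |(0 5 2 7)(1 9 6 3)|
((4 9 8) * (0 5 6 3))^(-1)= (0 3 6 5)(4 8 9)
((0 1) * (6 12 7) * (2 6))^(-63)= (0 1)(2 6 12 7)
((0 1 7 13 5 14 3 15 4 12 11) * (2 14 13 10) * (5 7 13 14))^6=((0 1 13 7 10 2 5 14 3 15 4 12 11))^6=(0 5 11 2 12 10 4 7 15 13 3 1 14)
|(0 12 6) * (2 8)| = |(0 12 6)(2 8)| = 6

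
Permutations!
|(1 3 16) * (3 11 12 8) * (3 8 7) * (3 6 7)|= |(1 11 12 3 16)(6 7)|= 10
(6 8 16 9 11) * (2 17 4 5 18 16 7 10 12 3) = (2 17 4 5 18 16 9 11 6 8 7 10 12 3) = [0, 1, 17, 2, 5, 18, 8, 10, 7, 11, 12, 6, 3, 13, 14, 15, 9, 4, 16]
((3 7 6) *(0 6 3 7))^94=(0 7)(3 6)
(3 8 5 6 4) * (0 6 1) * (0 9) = (0 6 4 3 8 5 1 9) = [6, 9, 2, 8, 3, 1, 4, 7, 5, 0]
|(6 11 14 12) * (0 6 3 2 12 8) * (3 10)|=20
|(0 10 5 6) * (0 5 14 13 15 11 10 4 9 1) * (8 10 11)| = 20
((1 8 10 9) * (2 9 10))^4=((10)(1 8 2 9))^4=(10)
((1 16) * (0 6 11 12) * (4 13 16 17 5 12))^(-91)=((0 6 11 4 13 16 1 17 5 12))^(-91)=(0 12 5 17 1 16 13 4 11 6)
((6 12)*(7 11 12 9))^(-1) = (6 12 11 7 9)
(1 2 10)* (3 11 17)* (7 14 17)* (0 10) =(0 10 1 2)(3 11 7 14 17) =[10, 2, 0, 11, 4, 5, 6, 14, 8, 9, 1, 7, 12, 13, 17, 15, 16, 3]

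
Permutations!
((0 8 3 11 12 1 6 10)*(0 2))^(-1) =((0 8 3 11 12 1 6 10 2))^(-1) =(0 2 10 6 1 12 11 3 8)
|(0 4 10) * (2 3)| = |(0 4 10)(2 3)| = 6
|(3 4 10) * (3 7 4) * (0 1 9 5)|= 12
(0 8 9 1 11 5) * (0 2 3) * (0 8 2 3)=[2, 11, 0, 8, 4, 3, 6, 7, 9, 1, 10, 5]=(0 2)(1 11 5 3 8 9)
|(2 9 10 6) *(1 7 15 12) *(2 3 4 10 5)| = |(1 7 15 12)(2 9 5)(3 4 10 6)| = 12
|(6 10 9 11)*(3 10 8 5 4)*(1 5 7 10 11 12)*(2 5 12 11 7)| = 10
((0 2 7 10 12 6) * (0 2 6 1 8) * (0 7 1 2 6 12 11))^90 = (0 2 8 10)(1 7 11 12)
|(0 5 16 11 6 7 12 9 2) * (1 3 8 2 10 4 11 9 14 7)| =12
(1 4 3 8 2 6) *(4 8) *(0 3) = (0 3 4)(1 8 2 6) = [3, 8, 6, 4, 0, 5, 1, 7, 2]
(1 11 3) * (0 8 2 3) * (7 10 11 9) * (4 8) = (0 4 8 2 3 1 9 7 10 11) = [4, 9, 3, 1, 8, 5, 6, 10, 2, 7, 11, 0]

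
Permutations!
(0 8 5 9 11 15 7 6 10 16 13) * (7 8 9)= (0 9 11 15 8 5 7 6 10 16 13)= [9, 1, 2, 3, 4, 7, 10, 6, 5, 11, 16, 15, 12, 0, 14, 8, 13]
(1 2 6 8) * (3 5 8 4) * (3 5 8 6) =(1 2 3 8)(4 5 6) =[0, 2, 3, 8, 5, 6, 4, 7, 1]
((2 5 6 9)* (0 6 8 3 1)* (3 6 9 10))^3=(0 5 10)(1 2 6)(3 9 8)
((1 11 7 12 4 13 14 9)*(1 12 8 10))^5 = ((1 11 7 8 10)(4 13 14 9 12))^5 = (14)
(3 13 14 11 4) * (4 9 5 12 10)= (3 13 14 11 9 5 12 10 4)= [0, 1, 2, 13, 3, 12, 6, 7, 8, 5, 4, 9, 10, 14, 11]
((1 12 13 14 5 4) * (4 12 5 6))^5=(1 6 13 5 4 14 12)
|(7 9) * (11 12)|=2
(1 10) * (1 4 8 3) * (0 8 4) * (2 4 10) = (0 8 3 1 2 4 10) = [8, 2, 4, 1, 10, 5, 6, 7, 3, 9, 0]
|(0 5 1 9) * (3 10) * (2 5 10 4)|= |(0 10 3 4 2 5 1 9)|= 8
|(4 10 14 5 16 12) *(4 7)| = |(4 10 14 5 16 12 7)| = 7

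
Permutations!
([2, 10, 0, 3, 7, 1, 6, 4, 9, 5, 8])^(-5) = [2, 1, 0, 3, 7, 5, 6, 4, 8, 9, 10]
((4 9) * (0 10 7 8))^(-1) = (0 8 7 10)(4 9)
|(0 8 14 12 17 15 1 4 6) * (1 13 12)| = 12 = |(0 8 14 1 4 6)(12 17 15 13)|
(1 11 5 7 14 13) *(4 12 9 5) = (1 11 4 12 9 5 7 14 13) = [0, 11, 2, 3, 12, 7, 6, 14, 8, 5, 10, 4, 9, 1, 13]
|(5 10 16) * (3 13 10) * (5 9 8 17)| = 8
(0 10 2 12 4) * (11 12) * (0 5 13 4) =(0 10 2 11 12)(4 5 13) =[10, 1, 11, 3, 5, 13, 6, 7, 8, 9, 2, 12, 0, 4]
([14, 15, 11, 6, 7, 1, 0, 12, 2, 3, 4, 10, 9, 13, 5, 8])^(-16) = (0 6 3 9 12 7 4 10 11 2 8 15 1 5 14)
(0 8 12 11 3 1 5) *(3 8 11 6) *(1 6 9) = [11, 5, 2, 6, 4, 0, 3, 7, 12, 1, 10, 8, 9] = (0 11 8 12 9 1 5)(3 6)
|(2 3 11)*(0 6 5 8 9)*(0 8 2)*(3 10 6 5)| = |(0 5 2 10 6 3 11)(8 9)| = 14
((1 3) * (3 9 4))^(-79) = (1 9 4 3) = ((1 9 4 3))^(-79)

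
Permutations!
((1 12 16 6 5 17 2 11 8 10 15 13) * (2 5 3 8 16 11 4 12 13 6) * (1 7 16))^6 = (17)(1 12 2 7)(3 8 10 15 6)(4 16 13 11)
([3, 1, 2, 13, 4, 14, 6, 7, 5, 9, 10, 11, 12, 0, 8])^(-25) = [13, 1, 2, 0, 4, 8, 6, 7, 14, 9, 10, 11, 12, 3, 5]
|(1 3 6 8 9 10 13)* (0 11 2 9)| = |(0 11 2 9 10 13 1 3 6 8)| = 10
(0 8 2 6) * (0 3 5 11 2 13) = [8, 1, 6, 5, 4, 11, 3, 7, 13, 9, 10, 2, 12, 0] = (0 8 13)(2 6 3 5 11)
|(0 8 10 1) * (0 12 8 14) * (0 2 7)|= |(0 14 2 7)(1 12 8 10)|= 4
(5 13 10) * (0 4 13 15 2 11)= (0 4 13 10 5 15 2 11)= [4, 1, 11, 3, 13, 15, 6, 7, 8, 9, 5, 0, 12, 10, 14, 2]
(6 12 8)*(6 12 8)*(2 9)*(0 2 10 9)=[2, 1, 0, 3, 4, 5, 8, 7, 12, 10, 9, 11, 6]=(0 2)(6 8 12)(9 10)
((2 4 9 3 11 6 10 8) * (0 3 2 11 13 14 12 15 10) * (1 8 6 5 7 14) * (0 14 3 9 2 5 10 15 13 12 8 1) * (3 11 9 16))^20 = ((0 16 3 12 13)(2 4)(5 7 11 10 6 14 8 9))^20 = (16)(5 6)(7 14)(8 11)(9 10)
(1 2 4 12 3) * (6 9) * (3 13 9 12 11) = (1 2 4 11 3)(6 12 13 9) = [0, 2, 4, 1, 11, 5, 12, 7, 8, 6, 10, 3, 13, 9]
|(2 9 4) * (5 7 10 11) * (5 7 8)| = 6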